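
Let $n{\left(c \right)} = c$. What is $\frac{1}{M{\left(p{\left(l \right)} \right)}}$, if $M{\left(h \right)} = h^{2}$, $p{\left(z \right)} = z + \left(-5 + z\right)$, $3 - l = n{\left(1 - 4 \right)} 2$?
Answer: $\frac{1}{169} \approx 0.0059172$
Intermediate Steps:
$l = 9$ ($l = 3 - \left(1 - 4\right) 2 = 3 - \left(-3\right) 2 = 3 - -6 = 3 + 6 = 9$)
$p{\left(z \right)} = -5 + 2 z$
$\frac{1}{M{\left(p{\left(l \right)} \right)}} = \frac{1}{\left(-5 + 2 \cdot 9\right)^{2}} = \frac{1}{\left(-5 + 18\right)^{2}} = \frac{1}{13^{2}} = \frac{1}{169}$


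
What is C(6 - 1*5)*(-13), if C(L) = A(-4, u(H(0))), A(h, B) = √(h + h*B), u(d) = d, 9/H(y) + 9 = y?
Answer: 0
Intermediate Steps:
H(y) = 9/(-9 + y)
A(h, B) = √(h + B*h)
C(L) = 0 (C(L) = √(-4*(1 + 9/(-9 + 0))) = √(-4*(1 + 9/(-9))) = √(-4*(1 + 9*(-⅑))) = √(-4*(1 - 1)) = √(-4*0) = √0 = 0)
C(6 - 1*5)*(-13) = 0*(-13) = 0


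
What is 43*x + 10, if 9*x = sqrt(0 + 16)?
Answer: 262/9 ≈ 29.111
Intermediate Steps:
x = 4/9 (x = sqrt(0 + 16)/9 = sqrt(16)/9 = (1/9)*4 = 4/9 ≈ 0.44444)
43*x + 10 = 43*(4/9) + 10 = 172/9 + 10 = 262/9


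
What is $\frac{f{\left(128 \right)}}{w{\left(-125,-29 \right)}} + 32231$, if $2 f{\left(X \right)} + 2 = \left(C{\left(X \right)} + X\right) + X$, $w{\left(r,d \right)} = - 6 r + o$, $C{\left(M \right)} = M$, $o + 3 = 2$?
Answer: $\frac{24141210}{749} \approx 32231.0$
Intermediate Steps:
$o = -1$ ($o = -3 + 2 = -1$)
$w{\left(r,d \right)} = -1 - 6 r$ ($w{\left(r,d \right)} = - 6 r - 1 = -1 - 6 r$)
$f{\left(X \right)} = -1 + \frac{3 X}{2}$ ($f{\left(X \right)} = -1 + \frac{\left(X + X\right) + X}{2} = -1 + \frac{2 X + X}{2} = -1 + \frac{3 X}{2}$)
$\frac{f{\left(128 \right)}}{w{\left(-125,-29 \right)}} + 32231 = \frac{-1 + \frac{3}{2} \cdot 128}{-1 - -750} + 32231 = \frac{-1 + 192}{-1 + 750} + 32231 = \frac{191}{749} + 32231 = \frac{24141210}{749}$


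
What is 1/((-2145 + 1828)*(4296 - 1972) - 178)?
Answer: -1/736886 ≈ -1.3571e-6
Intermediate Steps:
1/((-2145 + 1828)*(4296 - 1972) - 178) = 1/(-317*2324 - 178) = 1/(-736708 - 178) = 1/(-736886) = -1/736886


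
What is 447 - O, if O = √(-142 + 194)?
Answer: 447 - 2*√13 ≈ 439.79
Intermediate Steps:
O = 2*√13 (O = √52 = 2*√13 ≈ 7.2111)
447 - O = 447 - 2*√13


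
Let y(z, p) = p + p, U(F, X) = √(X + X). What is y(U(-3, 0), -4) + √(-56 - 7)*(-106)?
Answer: -8 - 318*I*√7 ≈ -8.0 - 841.35*I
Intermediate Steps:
U(F, X) = √2*√X (U(F, X) = √(2*X) = √2*√X)
y(z, p) = 2*p
y(U(-3, 0), -4) + √(-56 - 7)*(-106) = 2*(-4) + √(-56 - 7)*(-106) = -8 + √(-63)*(-106) = -8 + (3*I*√7)*(-106) = -8 - 318*I*√7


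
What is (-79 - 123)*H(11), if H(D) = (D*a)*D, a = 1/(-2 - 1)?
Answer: 24442/3 ≈ 8147.3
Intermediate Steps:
a = -1/3 (a = 1/(-3) = -1/3 ≈ -0.33333)
H(D) = -D**2/3 (H(D) = (D*(-1/3))*D = (-D/3)*D = -D**2/3)
(-79 - 123)*H(11) = (-79 - 123)*(-1/3*11**2) = -(-202)*121/3 = -202*(-121/3) = 24442/3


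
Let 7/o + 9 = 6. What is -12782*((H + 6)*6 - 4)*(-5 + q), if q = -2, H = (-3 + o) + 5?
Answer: 2684220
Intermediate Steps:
o = -7/3 (o = 7/(-9 + 6) = 7/(-3) = 7*(-⅓) = -7/3 ≈ -2.3333)
H = -⅓ (H = (-3 - 7/3) + 5 = -16/3 + 5 = -⅓ ≈ -0.33333)
-12782*((H + 6)*6 - 4)*(-5 + q) = -12782*((-⅓ + 6)*6 - 4)*(-5 - 2) = -12782*((17/3)*6 - 4)*(-7) = -12782*(34 - 4)*(-7) = -383460*(-7) = -12782*(-210) = 2684220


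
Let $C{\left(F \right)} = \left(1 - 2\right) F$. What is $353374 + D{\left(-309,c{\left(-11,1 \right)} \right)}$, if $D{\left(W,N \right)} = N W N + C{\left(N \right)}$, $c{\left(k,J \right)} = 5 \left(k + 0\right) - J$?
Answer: $-615594$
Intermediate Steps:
$C{\left(F \right)} = - F$
$c{\left(k,J \right)} = - J + 5 k$ ($c{\left(k,J \right)} = 5 k - J = - J + 5 k$)
$D{\left(W,N \right)} = - N + W N^{2}$ ($D{\left(W,N \right)} = N W N - N = W N^{2} - N = - N + W N^{2}$)
$353374 + D{\left(-309,c{\left(-11,1 \right)} \right)} = 353374 + \left(\left(-1\right) 1 + 5 \left(-11\right)\right) \left(-1 + \left(\left(-1\right) 1 + 5 \left(-11\right)\right) \left(-309\right)\right) = 353374 + \left(-1 - 55\right) \left(-1 + \left(-1 - 55\right) \left(-309\right)\right) = 353374 - 56 \left(-1 - -17304\right) = 353374 - 56 \left(-1 + 17304\right) = 353374 - 968968 = -615594$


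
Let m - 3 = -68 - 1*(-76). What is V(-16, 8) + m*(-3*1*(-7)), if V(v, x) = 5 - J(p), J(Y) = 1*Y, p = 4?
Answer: 232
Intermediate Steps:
J(Y) = Y
m = 11 (m = 3 + (-68 - 1*(-76)) = 3 + (-68 + 76) = 3 + 8 = 11)
V(v, x) = 1 (V(v, x) = 5 - 1*4 = 5 - 4 = 1)
V(-16, 8) + m*(-3*1*(-7)) = 1 + 11*(-3*1*(-7)) = 1 + 11*(-3*(-7)) = 1 + 11*21 = 1 + 231 = 232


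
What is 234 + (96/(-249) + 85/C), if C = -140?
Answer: 541509/2324 ≈ 233.01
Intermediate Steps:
234 + (96/(-249) + 85/C) = 234 + (96/(-249) + 85/(-140)) = 234 + (96*(-1/249) + 85*(-1/140)) = 234 + (-32/83 - 17/28) = 234 - 2307/2324 = 541509/2324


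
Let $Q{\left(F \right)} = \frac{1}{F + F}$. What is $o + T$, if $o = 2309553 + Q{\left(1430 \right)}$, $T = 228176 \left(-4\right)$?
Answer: $\frac{3994988141}{2860} \approx 1.3968 \cdot 10^{6}$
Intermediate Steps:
$Q{\left(F \right)} = \frac{1}{2 F}$
$T = -912704$
$o = \frac{6605321581}{2860}$ ($o = 2309553 + \frac{1}{2 \cdot 1430} = 2309553 + \frac{1}{2} \cdot \frac{1}{1430} = 2309553 + \frac{1}{2860} = \frac{6605321581}{2860} \approx 2.3096 \cdot 10^{6}$)
$o + T = \frac{6605321581}{2860} - 912704 = \frac{3994988141}{2860}$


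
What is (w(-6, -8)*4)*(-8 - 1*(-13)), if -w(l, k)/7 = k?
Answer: 1120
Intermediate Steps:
w(l, k) = -7*k
(w(-6, -8)*4)*(-8 - 1*(-13)) = (-7*(-8)*4)*(-8 - 1*(-13)) = (56*4)*(-8 + 13) = 224*5 = 1120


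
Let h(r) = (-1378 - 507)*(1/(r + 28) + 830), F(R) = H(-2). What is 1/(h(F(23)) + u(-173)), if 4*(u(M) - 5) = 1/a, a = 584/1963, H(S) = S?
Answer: -2336/3654944517 ≈ -6.3913e-7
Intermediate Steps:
F(R) = -2
a = 584/1963 (a = 584*(1/1963) = 584/1963 ≈ 0.29750)
h(r) = -1564550 - 1885/(28 + r) (h(r) = -1885*(1/(28 + r) + 830) = -1885*(830 + 1/(28 + r)) = -1564550 - 1885/(28 + r))
u(M) = 13643/2336 (u(M) = 5 + 1/(4*(584/1963)) = 5 + (1/4)*(1963/584) = 5 + 1963/2336 = 13643/2336)
1/(h(F(23)) + u(-173)) = 1/(1885*(-23241 - 830*(-2))/(28 - 2) + 13643/2336) = 1/(1885*(-23241 + 1660)/26 + 13643/2336) = 1/(1885*(1/26)*(-21581) + 13643/2336) = 1/(-3129245/2 + 13643/2336) = 1/(-3654944517/2336) = -2336/3654944517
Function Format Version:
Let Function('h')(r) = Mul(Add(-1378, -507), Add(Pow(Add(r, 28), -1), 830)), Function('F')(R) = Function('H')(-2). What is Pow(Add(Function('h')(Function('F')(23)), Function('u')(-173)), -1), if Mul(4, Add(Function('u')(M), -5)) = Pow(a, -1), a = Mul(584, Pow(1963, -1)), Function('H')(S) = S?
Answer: Rational(-2336, 3654944517) ≈ -6.3913e-7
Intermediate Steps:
Function('F')(R) = -2
a = Rational(584, 1963) (a = Mul(584, Rational(1, 1963)) = Rational(584, 1963) ≈ 0.29750)
Function('h')(r) = Add(-1564550, Mul(-1885, Pow(Add(28, r), -1))) (Function('h')(r) = Mul(-1885, Add(Pow(Add(28, r), -1), 830)) = Mul(-1885, Add(830, Pow(Add(28, r), -1))) = Add(-1564550, Mul(-1885, Pow(Add(28, r), -1))))
Function('u')(M) = Rational(13643, 2336) (Function('u')(M) = Add(5, Mul(Rational(1, 4), Pow(Rational(584, 1963), -1))) = Add(5, Mul(Rational(1, 4), Rational(1963, 584))) = Add(5, Rational(1963, 2336)) = Rational(13643, 2336))
Pow(Add(Function('h')(Function('F')(23)), Function('u')(-173)), -1) = Pow(Add(Mul(1885, Pow(Add(28, -2), -1), Add(-23241, Mul(-830, -2))), Rational(13643, 2336)), -1) = Pow(Add(Mul(1885, Pow(26, -1), Add(-23241, 1660)), Rational(13643, 2336)), -1) = Pow(Add(Mul(1885, Rational(1, 26), -21581), Rational(13643, 2336)), -1) = Pow(Add(Rational(-3129245, 2), Rational(13643, 2336)), -1) = Pow(Rational(-3654944517, 2336), -1) = Rational(-2336, 3654944517)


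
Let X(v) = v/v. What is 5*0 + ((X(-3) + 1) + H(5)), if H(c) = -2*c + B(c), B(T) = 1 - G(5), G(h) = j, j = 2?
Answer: -9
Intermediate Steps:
G(h) = 2
X(v) = 1
B(T) = -1 (B(T) = 1 - 1*2 = 1 - 2 = -1)
H(c) = -1 - 2*c (H(c) = -2*c - 1 = -1 - 2*c)
5*0 + ((X(-3) + 1) + H(5)) = 5*0 + ((1 + 1) + (-1 - 2*5)) = 0 + (2 + (-1 - 10)) = 0 + (2 - 11) = 0 - 9 = -9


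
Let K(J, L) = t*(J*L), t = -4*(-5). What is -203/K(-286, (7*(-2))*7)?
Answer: -29/80080 ≈ -0.00036214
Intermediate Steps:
t = 20
K(J, L) = 20*J*L (K(J, L) = 20*(J*L) = 20*J*L)
-203/K(-286, (7*(-2))*7) = -203/(20*(-286)*((7*(-2))*7)) = -203/(20*(-286)*(-14*7)) = -203/(20*(-286)*(-98)) = -203/560560 = -203*1/560560 = -29/80080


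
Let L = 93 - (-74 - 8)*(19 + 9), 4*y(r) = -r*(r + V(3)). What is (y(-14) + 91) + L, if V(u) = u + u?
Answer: 2452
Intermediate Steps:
V(u) = 2*u
y(r) = -r*(6 + r)/4 (y(r) = (-r*(r + 2*3))/4 = (-r*(r + 6))/4 = (-r*(6 + r))/4 = -r*(6 + r)/4)
L = 2389 (L = 93 - (-82)*28 = 93 - 1*(-2296) = 93 + 2296 = 2389)
(y(-14) + 91) + L = (-1/4*(-14)*(6 - 14) + 91) + 2389 = (-1/4*(-14)*(-8) + 91) + 2389 = (-28 + 91) + 2389 = 63 + 2389 = 2452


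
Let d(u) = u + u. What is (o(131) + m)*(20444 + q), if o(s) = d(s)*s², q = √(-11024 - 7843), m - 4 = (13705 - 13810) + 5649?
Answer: 92033368120 + 4501730*I*√18867 ≈ 9.2033e+10 + 6.1835e+8*I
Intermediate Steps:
m = 5548 (m = 4 + ((13705 - 13810) + 5649) = 4 + (-105 + 5649) = 4 + 5544 = 5548)
d(u) = 2*u
q = I*√18867 (q = √(-18867) = I*√18867 ≈ 137.36*I)
o(s) = 2*s³ (o(s) = (2*s)*s² = 2*s³)
(o(131) + m)*(20444 + q) = (2*131³ + 5548)*(20444 + I*√18867) = (2*2248091 + 5548)*(20444 + I*√18867) = (4496182 + 5548)*(20444 + I*√18867) = 4501730*(20444 + I*√18867) = 92033368120 + 4501730*I*√18867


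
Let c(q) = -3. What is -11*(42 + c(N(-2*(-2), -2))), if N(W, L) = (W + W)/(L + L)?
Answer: -429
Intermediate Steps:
N(W, L) = W/L (N(W, L) = (2*W)/((2*L)) = (2*W)*(1/(2*L)) = W/L)
-11*(42 + c(N(-2*(-2), -2))) = -11*(42 - 3) = -11*39 = -429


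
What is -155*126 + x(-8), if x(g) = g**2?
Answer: -19466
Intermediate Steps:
-155*126 + x(-8) = -155*126 + (-8)**2 = -19530 + 64 = -19466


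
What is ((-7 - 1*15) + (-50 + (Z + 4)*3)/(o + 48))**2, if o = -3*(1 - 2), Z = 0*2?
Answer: 1345600/2601 ≈ 517.34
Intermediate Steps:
Z = 0
o = 3 (o = -3*(-1) = 3)
((-7 - 1*15) + (-50 + (Z + 4)*3)/(o + 48))**2 = ((-7 - 1*15) + (-50 + (0 + 4)*3)/(3 + 48))**2 = ((-7 - 15) + (-50 + 4*3)/51)**2 = (-22 + (-50 + 12)*(1/51))**2 = (-22 - 38*1/51)**2 = (-22 - 38/51)**2 = (-1160/51)**2 = 1345600/2601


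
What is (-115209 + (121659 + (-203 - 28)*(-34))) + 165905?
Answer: 180209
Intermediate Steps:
(-115209 + (121659 + (-203 - 28)*(-34))) + 165905 = (-115209 + (121659 - 231*(-34))) + 165905 = (-115209 + (121659 + 7854)) + 165905 = (-115209 + 129513) + 165905 = 14304 + 165905 = 180209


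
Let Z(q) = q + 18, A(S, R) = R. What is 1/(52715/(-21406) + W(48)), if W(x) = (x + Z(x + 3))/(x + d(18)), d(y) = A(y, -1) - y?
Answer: 620774/975767 ≈ 0.63619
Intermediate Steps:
Z(q) = 18 + q
d(y) = -1 - y
W(x) = (21 + 2*x)/(-19 + x) (W(x) = (x + (18 + (x + 3)))/(x + (-1 - 1*18)) = (x + (18 + (3 + x)))/(x + (-1 - 18)) = (x + (21 + x))/(x - 19) = (21 + 2*x)/(-19 + x))
1/(52715/(-21406) + W(48)) = 1/(52715/(-21406) + (21 + 2*48)/(-19 + 48)) = 1/(52715*(-1/21406) + (21 + 96)/29) = 1/(-52715/21406 + (1/29)*117) = 1/(-52715/21406 + 117/29) = 1/(975767/620774) = 620774/975767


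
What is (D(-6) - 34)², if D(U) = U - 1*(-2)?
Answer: 1444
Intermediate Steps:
D(U) = 2 + U (D(U) = U + 2 = 2 + U)
(D(-6) - 34)² = ((2 - 6) - 34)² = (-4 - 34)² = (-38)² = 1444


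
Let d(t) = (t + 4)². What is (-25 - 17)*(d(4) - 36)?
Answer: -1176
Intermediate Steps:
d(t) = (4 + t)²
(-25 - 17)*(d(4) - 36) = (-25 - 17)*((4 + 4)² - 36) = -42*(8² - 36) = -42*(64 - 36) = -42*28 = -1176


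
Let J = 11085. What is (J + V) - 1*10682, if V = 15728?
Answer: 16131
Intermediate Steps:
(J + V) - 1*10682 = (11085 + 15728) - 1*10682 = 26813 - 10682 = 16131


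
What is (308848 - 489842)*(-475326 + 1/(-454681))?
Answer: 39116731152060958/454681 ≈ 8.6031e+10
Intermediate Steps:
(308848 - 489842)*(-475326 + 1/(-454681)) = -180994*(-475326 - 1/454681) = -180994*(-216121701007/454681) = 39116731152060958/454681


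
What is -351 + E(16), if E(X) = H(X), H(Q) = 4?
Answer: -347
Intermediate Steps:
E(X) = 4
-351 + E(16) = -351 + 4 = -347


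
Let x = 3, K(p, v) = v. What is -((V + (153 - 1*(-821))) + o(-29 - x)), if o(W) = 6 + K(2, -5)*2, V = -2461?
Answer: 1491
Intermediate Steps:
o(W) = -4 (o(W) = 6 - 5*2 = 6 - 10 = -4)
-((V + (153 - 1*(-821))) + o(-29 - x)) = -((-2461 + (153 - 1*(-821))) - 4) = -((-2461 + (153 + 821)) - 4) = -((-2461 + 974) - 4) = -(-1487 - 4) = -1*(-1491) = 1491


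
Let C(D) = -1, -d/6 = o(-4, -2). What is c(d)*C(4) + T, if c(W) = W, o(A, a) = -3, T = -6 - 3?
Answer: -27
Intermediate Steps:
T = -9
d = 18 (d = -6*(-3) = 18)
c(d)*C(4) + T = 18*(-1) - 9 = -18 - 9 = -27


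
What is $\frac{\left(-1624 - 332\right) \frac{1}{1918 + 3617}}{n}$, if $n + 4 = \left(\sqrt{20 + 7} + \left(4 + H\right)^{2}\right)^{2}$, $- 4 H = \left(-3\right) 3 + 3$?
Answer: $- \frac{52191296}{122981816295} + \frac{10098176 \sqrt{3}}{122981816295} \approx -0.00028216$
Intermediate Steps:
$H = \frac{3}{2}$ ($H = - \frac{\left(-3\right) 3 + 3}{4} = - \frac{-9 + 3}{4} = \left(- \frac{1}{4}\right) \left(-6\right) = \frac{3}{2} \approx 1.5$)
$n = -4 + \left(\frac{121}{4} + 3 \sqrt{3}\right)^{2}$ ($n = -4 + \left(\sqrt{20 + 7} + \left(4 + \frac{3}{2}\right)^{2}\right)^{2} = -4 + \left(\sqrt{27} + \left(\frac{11}{2}\right)^{2}\right)^{2} = -4 + \left(3 \sqrt{3} + \frac{121}{4}\right)^{2} = -4 + \left(\frac{121}{4} + 3 \sqrt{3}\right)^{2} \approx 1252.4$)
$\frac{\left(-1624 - 332\right) \frac{1}{1918 + 3617}}{n} = \frac{\left(-1624 - 332\right) \frac{1}{1918 + 3617}}{\frac{15009}{16} + \frac{363 \sqrt{3}}{2}} = \frac{\left(-1956\right) \frac{1}{5535}}{\frac{15009}{16} + \frac{363 \sqrt{3}}{2}} = - \frac{652}{1845 \left(\frac{15009}{16} + \frac{363 \sqrt{3}}{2}\right)}$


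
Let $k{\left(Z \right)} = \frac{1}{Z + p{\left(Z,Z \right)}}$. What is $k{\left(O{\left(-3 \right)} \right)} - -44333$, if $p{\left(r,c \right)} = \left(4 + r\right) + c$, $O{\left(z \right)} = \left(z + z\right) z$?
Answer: $\frac{2571315}{58} \approx 44333.0$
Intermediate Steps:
$O{\left(z \right)} = 2 z^{2}$ ($O{\left(z \right)} = 2 z z = 2 z^{2}$)
$p{\left(r,c \right)} = 4 + c + r$
$k{\left(Z \right)} = \frac{1}{4 + 3 Z}$ ($k{\left(Z \right)} = \frac{1}{Z + \left(4 + Z + Z\right)} = \frac{1}{Z + \left(4 + 2 Z\right)} = \frac{1}{4 + 3 Z}$)
$k{\left(O{\left(-3 \right)} \right)} - -44333 = \frac{1}{4 + 3 \cdot 2 \left(-3\right)^{2}} - -44333 = \frac{1}{4 + 3 \cdot 2 \cdot 9} + 44333 = \frac{1}{4 + 3 \cdot 18} + 44333 = \frac{1}{4 + 54} + 44333 = \frac{1}{58} + 44333 = \frac{2571315}{58}$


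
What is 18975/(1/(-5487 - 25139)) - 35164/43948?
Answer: -6384857190241/10987 ≈ -5.8113e+8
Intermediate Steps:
18975/(1/(-5487 - 25139)) - 35164/43948 = 18975/(1/(-30626)) - 35164*1/43948 = 18975/(-1/30626) - 8791/10987 = 18975*(-30626) - 8791/10987 = -581128350 - 8791/10987 = -6384857190241/10987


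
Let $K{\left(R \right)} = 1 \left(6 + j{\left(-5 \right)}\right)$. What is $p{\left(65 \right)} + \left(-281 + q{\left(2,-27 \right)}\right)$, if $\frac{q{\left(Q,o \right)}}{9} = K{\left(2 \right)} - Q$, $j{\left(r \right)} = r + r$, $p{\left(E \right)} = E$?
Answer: $-270$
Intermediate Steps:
$j{\left(r \right)} = 2 r$
$K{\left(R \right)} = -4$ ($K{\left(R \right)} = 1 \left(6 + 2 \left(-5\right)\right) = 1 \left(6 - 10\right) = 1 \left(-4\right) = -4$)
$q{\left(Q,o \right)} = -36 - 9 Q$ ($q{\left(Q,o \right)} = 9 \left(-4 - Q\right) = -36 - 9 Q$)
$p{\left(65 \right)} + \left(-281 + q{\left(2,-27 \right)}\right) = 65 - 335 = -270$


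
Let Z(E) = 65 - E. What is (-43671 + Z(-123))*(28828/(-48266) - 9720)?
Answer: 10200554087042/24133 ≈ 4.2268e+8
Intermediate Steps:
(-43671 + Z(-123))*(28828/(-48266) - 9720) = (-43671 + (65 - 1*(-123)))*(28828/(-48266) - 9720) = (-43671 + (65 + 123))*(28828*(-1/48266) - 9720) = (-43671 + 188)*(-14414/24133 - 9720) = -43483*(-234587174/24133) = 10200554087042/24133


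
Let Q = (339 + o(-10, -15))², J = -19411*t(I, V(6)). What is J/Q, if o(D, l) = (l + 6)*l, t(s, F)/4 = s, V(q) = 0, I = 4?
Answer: -77644/56169 ≈ -1.3823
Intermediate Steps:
t(s, F) = 4*s
o(D, l) = l*(6 + l) (o(D, l) = (6 + l)*l = l*(6 + l))
J = -310576 (J = -77644*4 = -19411*16 = -310576)
Q = 224676 (Q = (339 - 15*(6 - 15))² = (339 - 15*(-9))² = (339 + 135)² = 474² = 224676)
J/Q = -310576/224676 = -310576*1/224676 = -77644/56169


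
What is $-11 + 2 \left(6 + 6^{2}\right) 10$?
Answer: $829$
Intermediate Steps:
$-11 + 2 \left(6 + 6^{2}\right) 10 = -11 + 2 \left(6 + 36\right) 10 = -11 + 2 \cdot 42 \cdot 10 = -11 + 84 \cdot 10 = -11 + 840 = 829$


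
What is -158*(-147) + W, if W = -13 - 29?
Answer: 23184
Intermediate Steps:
W = -42
-158*(-147) + W = -158*(-147) - 42 = 23226 - 42 = 23184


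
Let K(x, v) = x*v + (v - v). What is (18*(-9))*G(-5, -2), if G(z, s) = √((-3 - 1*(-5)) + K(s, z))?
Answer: -324*√3 ≈ -561.18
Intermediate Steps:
K(x, v) = v*x (K(x, v) = v*x + 0 = v*x)
G(z, s) = √(2 + s*z) (G(z, s) = √((-3 - 1*(-5)) + z*s) = √((-3 + 5) + s*z) = √(2 + s*z))
(18*(-9))*G(-5, -2) = (18*(-9))*√(2 - 2*(-5)) = -162*√(2 + 10) = -324*√3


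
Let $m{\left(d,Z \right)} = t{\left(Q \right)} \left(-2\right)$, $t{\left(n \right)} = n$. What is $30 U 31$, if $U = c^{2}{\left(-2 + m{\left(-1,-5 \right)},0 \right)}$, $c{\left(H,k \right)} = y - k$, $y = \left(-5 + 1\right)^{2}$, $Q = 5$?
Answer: $238080$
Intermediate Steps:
$m{\left(d,Z \right)} = -10$ ($m{\left(d,Z \right)} = 5 \left(-2\right) = -10$)
$y = 16$ ($y = \left(-4\right)^{2} = 16$)
$c{\left(H,k \right)} = 16 - k$
$U = 256$ ($U = \left(16 - 0\right)^{2} = \left(16 + 0\right)^{2} = 16^{2} = 256$)
$30 U 31 = 30 \cdot 256 \cdot 31 = 7680 \cdot 31 = 238080$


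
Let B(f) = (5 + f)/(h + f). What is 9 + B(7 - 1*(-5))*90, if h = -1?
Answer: 1629/11 ≈ 148.09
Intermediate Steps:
B(f) = (5 + f)/(-1 + f)
9 + B(7 - 1*(-5))*90 = 9 + ((5 + (7 - 1*(-5)))/(-1 + (7 - 1*(-5))))*90 = 9 + ((5 + (7 + 5))/(-1 + (7 + 5)))*90 = 9 + ((5 + 12)/(-1 + 12))*90 = 9 + (17/11)*90 = 9 + 1530/11 = 1629/11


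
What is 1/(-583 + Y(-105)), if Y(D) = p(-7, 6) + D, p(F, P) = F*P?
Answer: -1/730 ≈ -0.0013699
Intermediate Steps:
Y(D) = -42 + D (Y(D) = -7*6 + D = -42 + D)
1/(-583 + Y(-105)) = 1/(-583 + (-42 - 105)) = 1/(-583 - 147) = 1/(-730) = -1/730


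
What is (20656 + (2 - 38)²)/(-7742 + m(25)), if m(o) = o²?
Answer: -21952/7117 ≈ -3.0844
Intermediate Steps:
(20656 + (2 - 38)²)/(-7742 + m(25)) = (20656 + (2 - 38)²)/(-7742 + 25²) = (20656 + (-36)²)/(-7742 + 625) = (20656 + 1296)/(-7117) = 21952*(-1/7117) = -21952/7117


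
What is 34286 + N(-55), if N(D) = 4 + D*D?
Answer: 37315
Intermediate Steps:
N(D) = 4 + D**2
34286 + N(-55) = 34286 + (4 + (-55)**2) = 34286 + (4 + 3025) = 34286 + 3029 = 37315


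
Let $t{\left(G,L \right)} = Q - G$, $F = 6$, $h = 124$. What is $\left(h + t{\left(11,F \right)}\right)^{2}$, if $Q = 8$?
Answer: $14641$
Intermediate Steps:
$t{\left(G,L \right)} = 8 - G$
$\left(h + t{\left(11,F \right)}\right)^{2} = \left(124 + \left(8 - 11\right)\right)^{2} = \left(124 - 3\right)^{2} = 121^{2} = 14641$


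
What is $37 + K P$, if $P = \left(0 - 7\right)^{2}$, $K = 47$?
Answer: $2340$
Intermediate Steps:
$P = 49$ ($P = \left(0 - 7\right)^{2} = \left(-7\right)^{2} = 49$)
$37 + K P = 37 + 47 \cdot 49 = 37 + 2303 = 2340$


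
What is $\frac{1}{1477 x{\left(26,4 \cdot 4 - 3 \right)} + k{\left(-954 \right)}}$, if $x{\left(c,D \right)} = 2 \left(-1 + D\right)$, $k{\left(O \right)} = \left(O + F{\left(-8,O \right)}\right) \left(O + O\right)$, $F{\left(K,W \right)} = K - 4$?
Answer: $\frac{1}{1878576} \approx 5.3232 \cdot 10^{-7}$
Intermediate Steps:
$F{\left(K,W \right)} = -4 + K$ ($F{\left(K,W \right)} = K - 4 = -4 + K$)
$k{\left(O \right)} = 2 O \left(-12 + O\right)$ ($k{\left(O \right)} = \left(O - 12\right) \left(O + O\right) = \left(O - 12\right) 2 O = \left(-12 + O\right) 2 O = 2 O \left(-12 + O\right)$)
$x{\left(c,D \right)} = -2 + 2 D$
$\frac{1}{1477 x{\left(26,4 \cdot 4 - 3 \right)} + k{\left(-954 \right)}} = \frac{1}{1477 \left(-2 + 2 \left(4 \cdot 4 - 3\right)\right) + 2 \left(-954\right) \left(-12 - 954\right)} = \frac{1}{1477 \left(-2 + 2 \left(16 - 3\right)\right) + 2 \left(-954\right) \left(-966\right)} = \frac{1}{1477 \left(-2 + 2 \cdot 13\right) + 1843128} = \frac{1}{1477 \left(-2 + 26\right) + 1843128} = \frac{1}{1477 \cdot 24 + 1843128} = \frac{1}{35448 + 1843128} = \frac{1}{1878576}$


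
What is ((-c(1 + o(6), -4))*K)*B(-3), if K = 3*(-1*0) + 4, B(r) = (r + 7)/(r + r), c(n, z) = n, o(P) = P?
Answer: 56/3 ≈ 18.667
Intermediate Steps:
B(r) = (7 + r)/(2*r) (B(r) = (7 + r)/((2*r)) = (7 + r)*(1/(2*r)) = (7 + r)/(2*r))
K = 4 (K = 3*0 + 4 = 0 + 4 = 4)
((-c(1 + o(6), -4))*K)*B(-3) = (-(1 + 6)*4)*((1/2)*(7 - 3)/(-3)) = (-1*7*4)*((1/2)*(-1/3)*4) = -7*4*(-2/3) = -28*(-2/3) = 56/3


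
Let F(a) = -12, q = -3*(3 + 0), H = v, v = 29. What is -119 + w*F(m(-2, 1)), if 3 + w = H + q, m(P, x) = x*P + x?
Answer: -323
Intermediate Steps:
m(P, x) = x + P*x (m(P, x) = P*x + x = x + P*x)
H = 29
q = -9 (q = -3*3 = -9)
w = 17 (w = -3 + (29 - 9) = -3 + 20 = 17)
-119 + w*F(m(-2, 1)) = -119 + 17*(-12) = -119 - 204 = -323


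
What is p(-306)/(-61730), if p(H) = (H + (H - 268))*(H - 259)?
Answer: -49720/6173 ≈ -8.0544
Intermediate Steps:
p(H) = (-268 + 2*H)*(-259 + H) (p(H) = (H + (-268 + H))*(-259 + H) = (-268 + 2*H)*(-259 + H))
p(-306)/(-61730) = (69412 - 786*(-306) + 2*(-306)²)/(-61730) = (69412 + 240516 + 2*93636)*(-1/61730) = (69412 + 240516 + 187272)*(-1/61730) = 497200*(-1/61730) = -49720/6173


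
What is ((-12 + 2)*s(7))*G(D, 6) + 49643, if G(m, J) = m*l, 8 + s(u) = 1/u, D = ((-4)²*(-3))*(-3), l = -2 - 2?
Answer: 30701/7 ≈ 4385.9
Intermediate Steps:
l = -4
D = 144 (D = (16*(-3))*(-3) = -48*(-3) = 144)
s(u) = -8 + 1/u
G(m, J) = -4*m (G(m, J) = m*(-4) = -4*m)
((-12 + 2)*s(7))*G(D, 6) + 49643 = ((-12 + 2)*(-8 + 1/7))*(-4*144) + 49643 = -10*(-8 + ⅐)*(-576) + 49643 = -10*(-55/7)*(-576) + 49643 = (550/7)*(-576) + 49643 = -316800/7 + 49643 = 30701/7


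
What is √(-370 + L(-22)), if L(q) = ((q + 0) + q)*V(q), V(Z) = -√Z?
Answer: √(-370 + 44*I*√22) ≈ 5.18 + 19.921*I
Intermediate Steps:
L(q) = -2*q^(3/2) (L(q) = ((q + 0) + q)*(-√q) = (q + q)*(-√q) = (2*q)*(-√q) = -2*q^(3/2))
√(-370 + L(-22)) = √(-370 - (-44)*I*√22) = √(-370 + 44*I*√22)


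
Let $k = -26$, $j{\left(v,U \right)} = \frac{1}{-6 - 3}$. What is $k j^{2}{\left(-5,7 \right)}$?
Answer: $- \frac{26}{81} \approx -0.32099$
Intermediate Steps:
$j{\left(v,U \right)} = - \frac{1}{9}$ ($j{\left(v,U \right)} = \frac{1}{-9} = - \frac{1}{9}$)
$k j^{2}{\left(-5,7 \right)} = - 26 \left(- \frac{1}{9}\right)^{2} = \left(-26\right) \frac{1}{81} = - \frac{26}{81}$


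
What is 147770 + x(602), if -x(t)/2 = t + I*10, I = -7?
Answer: 146706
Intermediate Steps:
x(t) = 140 - 2*t (x(t) = -2*(t - 7*10) = -2*(t - 70) = -2*(-70 + t) = 140 - 2*t)
147770 + x(602) = 147770 + (140 - 2*602) = 147770 + (140 - 1204) = 147770 - 1064 = 146706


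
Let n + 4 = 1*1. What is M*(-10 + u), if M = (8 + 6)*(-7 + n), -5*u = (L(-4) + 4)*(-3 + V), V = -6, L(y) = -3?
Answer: 1148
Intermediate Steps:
n = -3 (n = -4 + 1*1 = -4 + 1 = -3)
u = 9/5 (u = -(-3 + 4)*(-3 - 6)/5 = -(-9)/5 = -⅕*(-9) = 9/5 ≈ 1.8000)
M = -140 (M = (8 + 6)*(-7 - 3) = 14*(-10) = -140)
M*(-10 + u) = -140*(-10 + 9/5) = -140*(-41/5) = 1148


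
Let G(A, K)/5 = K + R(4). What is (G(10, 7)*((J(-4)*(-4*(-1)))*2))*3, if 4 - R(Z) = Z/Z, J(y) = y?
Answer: -4800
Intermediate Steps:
R(Z) = 3 (R(Z) = 4 - Z/Z = 4 - 1*1 = 4 - 1 = 3)
G(A, K) = 15 + 5*K (G(A, K) = 5*(K + 3) = 5*(3 + K) = 15 + 5*K)
(G(10, 7)*((J(-4)*(-4*(-1)))*2))*3 = ((15 + 5*7)*(-(-16)*(-1)*2))*3 = ((15 + 35)*(-4*4*2))*3 = (50*(-16*2))*3 = (50*(-32))*3 = -1600*3 = -4800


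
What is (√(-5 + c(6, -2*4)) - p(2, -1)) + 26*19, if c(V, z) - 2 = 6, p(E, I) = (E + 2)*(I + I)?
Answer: 502 + √3 ≈ 503.73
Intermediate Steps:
p(E, I) = 2*I*(2 + E) (p(E, I) = (2 + E)*(2*I) = 2*I*(2 + E))
c(V, z) = 8 (c(V, z) = 2 + 6 = 8)
(√(-5 + c(6, -2*4)) - p(2, -1)) + 26*19 = (√(-5 + 8) - 2*(-1)*(2 + 2)) + 26*19 = (√3 - 2*(-1)*4) + 494 = (√3 - 1*(-8)) + 494 = (√3 + 8) + 494 = (8 + √3) + 494 = 502 + √3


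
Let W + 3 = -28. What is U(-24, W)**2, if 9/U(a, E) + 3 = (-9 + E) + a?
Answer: 81/4489 ≈ 0.018044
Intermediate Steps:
W = -31 (W = -3 - 28 = -31)
U(a, E) = 9/(-12 + E + a) (U(a, E) = 9/(-3 + ((-9 + E) + a)) = 9/(-3 + (-9 + E + a)) = 9/(-12 + E + a))
U(-24, W)**2 = (9/(-12 - 31 - 24))**2 = (9/(-67))**2 = (9*(-1/67))**2 = (-9/67)**2 = 81/4489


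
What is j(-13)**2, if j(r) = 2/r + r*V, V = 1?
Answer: 29241/169 ≈ 173.02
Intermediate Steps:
j(r) = r + 2/r (j(r) = 2/r + r*1 = 2/r + r = r + 2/r)
j(-13)**2 = (-13 + 2/(-13))**2 = (-13 + 2*(-1/13))**2 = (-13 - 2/13)**2 = (-171/13)**2 = 29241/169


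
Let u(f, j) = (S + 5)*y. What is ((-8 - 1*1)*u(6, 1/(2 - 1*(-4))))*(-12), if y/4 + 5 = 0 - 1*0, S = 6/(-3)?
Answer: -6480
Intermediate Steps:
S = -2 (S = 6*(-⅓) = -2)
y = -20 (y = -20 + 4*(0 - 1*0) = -20 + 4*(0 + 0) = -20 + 4*0 = -20 + 0 = -20)
u(f, j) = -60 (u(f, j) = (-2 + 5)*(-20) = 3*(-20) = -60)
((-8 - 1*1)*u(6, 1/(2 - 1*(-4))))*(-12) = ((-8 - 1*1)*(-60))*(-12) = ((-8 - 1)*(-60))*(-12) = -9*(-60)*(-12) = 540*(-12) = -6480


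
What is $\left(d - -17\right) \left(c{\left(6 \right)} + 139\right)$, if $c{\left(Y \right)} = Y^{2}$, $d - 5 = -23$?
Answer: $-175$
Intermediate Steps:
$d = -18$ ($d = 5 - 23 = -18$)
$\left(d - -17\right) \left(c{\left(6 \right)} + 139\right) = \left(-18 - -17\right) \left(6^{2} + 139\right) = \left(-18 + 17\right) \left(36 + 139\right) = \left(-1\right) 175 = -175$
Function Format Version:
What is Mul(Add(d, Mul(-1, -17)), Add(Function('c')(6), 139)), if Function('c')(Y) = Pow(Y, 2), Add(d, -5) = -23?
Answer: -175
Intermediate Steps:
d = -18 (d = Add(5, -23) = -18)
Mul(Add(d, Mul(-1, -17)), Add(Function('c')(6), 139)) = Mul(Add(-18, Mul(-1, -17)), Add(Pow(6, 2), 139)) = Mul(Add(-18, 17), Add(36, 139)) = Mul(-1, 175) = -175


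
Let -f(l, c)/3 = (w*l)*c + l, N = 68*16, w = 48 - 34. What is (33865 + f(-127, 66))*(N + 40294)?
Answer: 15985452780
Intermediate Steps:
w = 14
N = 1088
f(l, c) = -3*l - 42*c*l (f(l, c) = -3*((14*l)*c + l) = -3*(14*c*l + l) = -3*(l + 14*c*l) = -3*l - 42*c*l)
(33865 + f(-127, 66))*(N + 40294) = (33865 - 3*(-127)*(1 + 14*66))*(1088 + 40294) = (33865 - 3*(-127)*(1 + 924))*41382 = (33865 - 3*(-127)*925)*41382 = (33865 + 352425)*41382 = 386290*41382 = 15985452780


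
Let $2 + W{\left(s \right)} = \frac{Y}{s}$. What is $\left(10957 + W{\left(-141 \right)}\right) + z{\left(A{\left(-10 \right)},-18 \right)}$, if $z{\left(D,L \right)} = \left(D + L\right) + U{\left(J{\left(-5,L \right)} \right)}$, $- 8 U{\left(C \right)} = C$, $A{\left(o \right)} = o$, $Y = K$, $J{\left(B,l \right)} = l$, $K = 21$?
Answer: $\frac{2054671}{188} \approx 10929.0$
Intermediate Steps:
$Y = 21$
$U{\left(C \right)} = - \frac{C}{8}$
$z{\left(D,L \right)} = D + \frac{7 L}{8}$ ($z{\left(D,L \right)} = \left(D + L\right) - \frac{L}{8} = D + \frac{7 L}{8}$)
$W{\left(s \right)} = -2 + \frac{21}{s}$
$\left(10957 + W{\left(-141 \right)}\right) + z{\left(A{\left(-10 \right)},-18 \right)} = \left(10957 - \left(2 - \frac{21}{-141}\right)\right) + \left(-10 + \frac{7}{8} \left(-18\right)\right) = \left(10957 + \left(-2 + 21 \left(- \frac{1}{141}\right)\right)\right) - \frac{103}{4} = \left(10957 - \frac{101}{47}\right) - \frac{103}{4} = \frac{514878}{47} - \frac{103}{4} = \frac{2054671}{188}$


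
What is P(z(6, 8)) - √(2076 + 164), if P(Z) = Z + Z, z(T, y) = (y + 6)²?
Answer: 392 - 8*√35 ≈ 344.67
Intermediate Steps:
z(T, y) = (6 + y)²
P(Z) = 2*Z
P(z(6, 8)) - √(2076 + 164) = 2*(6 + 8)² - √(2076 + 164) = 2*14² - √2240 = 2*196 - 8*√35 = 392 - 8*√35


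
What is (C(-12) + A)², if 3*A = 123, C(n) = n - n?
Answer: 1681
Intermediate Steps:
C(n) = 0
A = 41 (A = (⅓)*123 = 41)
(C(-12) + A)² = (0 + 41)² = 41² = 1681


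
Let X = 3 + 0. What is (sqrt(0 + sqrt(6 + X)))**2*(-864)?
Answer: -2592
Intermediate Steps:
X = 3
(sqrt(0 + sqrt(6 + X)))**2*(-864) = (sqrt(0 + sqrt(6 + 3)))**2*(-864) = (sqrt(0 + sqrt(9)))**2*(-864) = (sqrt(0 + 3))**2*(-864) = (sqrt(3))**2*(-864) = 3*(-864) = -2592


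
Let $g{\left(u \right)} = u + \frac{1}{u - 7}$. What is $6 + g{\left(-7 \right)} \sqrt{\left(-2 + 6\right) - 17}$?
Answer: $6 - \frac{99 i \sqrt{13}}{14} \approx 6.0 - 25.496 i$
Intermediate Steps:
$g{\left(u \right)} = u + \frac{1}{-7 + u}$
$6 + g{\left(-7 \right)} \sqrt{\left(-2 + 6\right) - 17} = 6 + \frac{1 + \left(-7\right)^{2} - -49}{-7 - 7} \sqrt{\left(-2 + 6\right) - 17} = 6 + \frac{1 + 49 + 49}{-14} \sqrt{4 - 17} = 6 + \left(- \frac{1}{14}\right) 99 \sqrt{-13} = 6 - \frac{99 i \sqrt{13}}{14}$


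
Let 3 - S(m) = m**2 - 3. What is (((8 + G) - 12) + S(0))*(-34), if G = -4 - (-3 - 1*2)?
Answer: -102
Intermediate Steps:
S(m) = 6 - m**2 (S(m) = 3 - (m**2 - 3) = 3 - (-3 + m**2) = 3 + (3 - m**2) = 6 - m**2)
G = 1 (G = -4 - (-3 - 2) = -4 - 1*(-5) = -4 + 5 = 1)
(((8 + G) - 12) + S(0))*(-34) = (((8 + 1) - 12) + (6 - 1*0**2))*(-34) = ((9 - 12) + (6 - 1*0))*(-34) = (-3 + (6 + 0))*(-34) = (-3 + 6)*(-34) = 3*(-34) = -102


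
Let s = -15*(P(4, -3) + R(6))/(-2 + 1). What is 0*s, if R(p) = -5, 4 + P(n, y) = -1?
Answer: 0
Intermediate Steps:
P(n, y) = -5 (P(n, y) = -4 - 1 = -5)
s = -150 (s = -15*(-5 - 5)/(-2 + 1) = -(-150)/(-1) = -(-150)*(-1) = -15*10 = -150)
0*s = 0*(-150) = 0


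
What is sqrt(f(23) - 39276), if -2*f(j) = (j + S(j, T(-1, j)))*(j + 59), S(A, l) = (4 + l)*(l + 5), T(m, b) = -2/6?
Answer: I*sqrt(368285)/3 ≈ 202.29*I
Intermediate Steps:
T(m, b) = -1/3 (T(m, b) = -2*1/6 = -1/3)
S(A, l) = (4 + l)*(5 + l)
f(j) = -(59 + j)*(154/9 + j)/2 (f(j) = -(j + (20 + (-1/3)**2 + 9*(-1/3)))*(j + 59)/2 = -(j + (20 + 1/9 - 3))*(59 + j)/2 = -(j + 154/9)*(59 + j)/2 = -(154/9 + j)*(59 + j)/2 = -(59 + j)*(154/9 + j)/2)
sqrt(f(23) - 39276) = sqrt((-4543/9 - 685/18*23 - 1/2*23**2) - 39276) = sqrt((-4543/9 - 15755/18 - 1/2*529) - 39276) = sqrt((-4543/9 - 15755/18 - 529/2) - 39276) = sqrt(-14801/9 - 39276) = sqrt(-368285/9) = I*sqrt(368285)/3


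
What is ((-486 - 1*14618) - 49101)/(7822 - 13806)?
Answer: 64205/5984 ≈ 10.729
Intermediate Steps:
((-486 - 1*14618) - 49101)/(7822 - 13806) = ((-486 - 14618) - 49101)/(-5984) = (-15104 - 49101)*(-1/5984) = -64205*(-1/5984) = 64205/5984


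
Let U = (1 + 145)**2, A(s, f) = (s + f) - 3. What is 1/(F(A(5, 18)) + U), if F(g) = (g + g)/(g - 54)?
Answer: 17/362352 ≈ 4.6916e-5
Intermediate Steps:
A(s, f) = -3 + f + s (A(s, f) = (f + s) - 3 = -3 + f + s)
F(g) = 2*g/(-54 + g) (F(g) = (2*g)/(-54 + g) = 2*g/(-54 + g))
U = 21316 (U = 146**2 = 21316)
1/(F(A(5, 18)) + U) = 1/(2*(-3 + 18 + 5)/(-54 + (-3 + 18 + 5)) + 21316) = 1/(2*20/(-54 + 20) + 21316) = 1/(2*20/(-34) + 21316) = 1/(2*20*(-1/34) + 21316) = 1/(-20/17 + 21316) = 1/(362352/17) = 17/362352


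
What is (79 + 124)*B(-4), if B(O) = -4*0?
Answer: 0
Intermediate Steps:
B(O) = 0
(79 + 124)*B(-4) = (79 + 124)*0 = 203*0 = 0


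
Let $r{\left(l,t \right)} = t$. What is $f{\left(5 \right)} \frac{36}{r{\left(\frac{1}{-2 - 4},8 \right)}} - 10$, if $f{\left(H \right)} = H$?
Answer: $\frac{25}{2} \approx 12.5$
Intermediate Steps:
$f{\left(5 \right)} \frac{36}{r{\left(\frac{1}{-2 - 4},8 \right)}} - 10 = 5 \cdot \frac{36}{8} - 10 = 5 \cdot 36 \cdot \frac{1}{8} - 10 = 5 \cdot \frac{9}{2} - 10 = \frac{45}{2} - 10 = \frac{25}{2}$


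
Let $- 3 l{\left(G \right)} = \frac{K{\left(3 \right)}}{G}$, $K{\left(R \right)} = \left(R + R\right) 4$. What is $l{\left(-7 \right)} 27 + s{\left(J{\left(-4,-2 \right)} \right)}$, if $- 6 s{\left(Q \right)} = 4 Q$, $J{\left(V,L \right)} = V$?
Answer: $\frac{704}{21} \approx 33.524$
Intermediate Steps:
$K{\left(R \right)} = 8 R$ ($K{\left(R \right)} = 2 R 4 = 8 R$)
$l{\left(G \right)} = - \frac{8}{G}$ ($l{\left(G \right)} = - \frac{8 \cdot 3 \frac{1}{G}}{3} = - \frac{24 \frac{1}{G}}{3} = - \frac{8}{G}$)
$s{\left(Q \right)} = - \frac{2 Q}{3}$ ($s{\left(Q \right)} = - \frac{4 Q}{6} = - \frac{2 Q}{3}$)
$l{\left(-7 \right)} 27 + s{\left(J{\left(-4,-2 \right)} \right)} = - \frac{8}{-7} \cdot 27 - - \frac{8}{3} = \left(-8\right) \left(- \frac{1}{7}\right) 27 + \frac{8}{3} = \frac{8}{7} \cdot 27 + \frac{8}{3} = \frac{216}{7} + \frac{8}{3} = \frac{704}{21}$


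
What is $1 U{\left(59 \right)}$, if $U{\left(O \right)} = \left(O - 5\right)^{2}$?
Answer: $2916$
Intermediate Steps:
$U{\left(O \right)} = \left(-5 + O\right)^{2}$
$1 U{\left(59 \right)} = 1 \left(-5 + 59\right)^{2} = 1 \cdot 54^{2} = 1 \cdot 2916 = 2916$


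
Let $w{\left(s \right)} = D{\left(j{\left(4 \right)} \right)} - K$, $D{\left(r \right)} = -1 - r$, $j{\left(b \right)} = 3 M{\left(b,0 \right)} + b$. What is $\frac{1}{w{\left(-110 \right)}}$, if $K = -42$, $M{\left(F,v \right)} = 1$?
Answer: $\frac{1}{34} \approx 0.029412$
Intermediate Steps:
$j{\left(b \right)} = 3 + b$ ($j{\left(b \right)} = 3 \cdot 1 + b = 3 + b$)
$w{\left(s \right)} = 34$ ($w{\left(s \right)} = \left(-1 - \left(3 + 4\right)\right) - -42 = \left(-1 - 7\right) + 42 = -8 + 42 = 34$)
$\frac{1}{w{\left(-110 \right)}} = \frac{1}{34}$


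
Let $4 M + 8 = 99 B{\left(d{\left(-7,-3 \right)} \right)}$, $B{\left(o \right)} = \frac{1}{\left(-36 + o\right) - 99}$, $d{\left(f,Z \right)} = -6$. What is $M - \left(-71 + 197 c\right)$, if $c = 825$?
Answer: $- \frac{30541761}{188} \approx -1.6246 \cdot 10^{5}$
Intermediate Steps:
$B{\left(o \right)} = \frac{1}{-135 + o}$
$M = - \frac{409}{188}$ ($M = -2 + \frac{99 \frac{1}{-135 - 6}}{4} = -2 + \frac{99 \frac{1}{-141}}{4} = -2 + \frac{99 \left(- \frac{1}{141}\right)}{4} = -2 + \frac{1}{4} \left(- \frac{33}{47}\right) = -2 - \frac{33}{188} = - \frac{409}{188} \approx -2.1755$)
$M - \left(-71 + 197 c\right) = - \frac{409}{188} + \left(71 - 162525\right) = - \frac{409}{188} - 162454 = - \frac{30541761}{188}$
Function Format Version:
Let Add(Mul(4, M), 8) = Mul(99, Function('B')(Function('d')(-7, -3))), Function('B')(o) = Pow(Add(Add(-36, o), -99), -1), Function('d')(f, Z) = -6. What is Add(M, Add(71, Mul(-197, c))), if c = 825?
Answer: Rational(-30541761, 188) ≈ -1.6246e+5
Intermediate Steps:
Function('B')(o) = Pow(Add(-135, o), -1)
M = Rational(-409, 188) (M = Add(-2, Mul(Rational(1, 4), Mul(99, Pow(Add(-135, -6), -1)))) = Add(-2, Mul(Rational(1, 4), Mul(99, Pow(-141, -1)))) = Add(-2, Mul(Rational(1, 4), Mul(99, Rational(-1, 141)))) = Add(-2, Mul(Rational(1, 4), Rational(-33, 47))) = Add(-2, Rational(-33, 188)) = Rational(-409, 188) ≈ -2.1755)
Add(M, Add(71, Mul(-197, c))) = Add(Rational(-409, 188), Add(71, Mul(-197, 825))) = Add(Rational(-409, 188), Add(71, -162525)) = Add(Rational(-409, 188), -162454) = Rational(-30541761, 188)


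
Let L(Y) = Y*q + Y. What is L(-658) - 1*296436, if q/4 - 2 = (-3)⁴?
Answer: -515550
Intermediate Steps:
q = 332 (q = 8 + 4*(-3)⁴ = 8 + 4*81 = 8 + 324 = 332)
L(Y) = 333*Y (L(Y) = Y*332 + Y = 332*Y + Y = 333*Y)
L(-658) - 1*296436 = 333*(-658) - 1*296436 = -219114 - 296436 = -515550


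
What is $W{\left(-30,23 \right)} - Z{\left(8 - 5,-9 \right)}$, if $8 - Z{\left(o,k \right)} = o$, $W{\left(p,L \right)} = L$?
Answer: $18$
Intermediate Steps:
$Z{\left(o,k \right)} = 8 - o$
$W{\left(-30,23 \right)} - Z{\left(8 - 5,-9 \right)} = 23 - \left(8 - \left(8 - 5\right)\right) = 23 - \left(8 - 3\right) = 23 - 5 = 18$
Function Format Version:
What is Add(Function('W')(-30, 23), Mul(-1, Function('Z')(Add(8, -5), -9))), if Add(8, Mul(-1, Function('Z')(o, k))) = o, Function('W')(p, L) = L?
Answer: 18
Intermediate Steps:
Function('Z')(o, k) = Add(8, Mul(-1, o))
Add(Function('W')(-30, 23), Mul(-1, Function('Z')(Add(8, -5), -9))) = Add(23, Mul(-1, Add(8, Mul(-1, Add(8, -5))))) = Add(23, Mul(-1, Add(8, Mul(-1, 3)))) = Add(23, Mul(-1, Add(8, -3))) = Add(23, Mul(-1, 5)) = Add(23, -5) = 18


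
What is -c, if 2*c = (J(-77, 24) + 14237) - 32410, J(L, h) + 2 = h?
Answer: 18151/2 ≈ 9075.5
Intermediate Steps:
J(L, h) = -2 + h
c = -18151/2 (c = (((-2 + 24) + 14237) - 32410)/2 = ((22 + 14237) - 32410)/2 = (14259 - 32410)/2 = (1/2)*(-18151) = -18151/2 ≈ -9075.5)
-c = -1*(-18151/2) = 18151/2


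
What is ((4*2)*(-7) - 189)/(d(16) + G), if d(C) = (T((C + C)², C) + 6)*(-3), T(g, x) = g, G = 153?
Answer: 245/2937 ≈ 0.083418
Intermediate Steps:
d(C) = -18 - 12*C² (d(C) = ((C + C)² + 6)*(-3) = ((2*C)² + 6)*(-3) = (4*C² + 6)*(-3) = (6 + 4*C²)*(-3) = -18 - 12*C²)
((4*2)*(-7) - 189)/(d(16) + G) = ((4*2)*(-7) - 189)/((-18 - 12*16²) + 153) = (8*(-7) - 189)/((-18 - 12*256) + 153) = (-56 - 189)/((-18 - 3072) + 153) = -245/(-3090 + 153) = -245/(-2937) = -245*(-1/2937) = 245/2937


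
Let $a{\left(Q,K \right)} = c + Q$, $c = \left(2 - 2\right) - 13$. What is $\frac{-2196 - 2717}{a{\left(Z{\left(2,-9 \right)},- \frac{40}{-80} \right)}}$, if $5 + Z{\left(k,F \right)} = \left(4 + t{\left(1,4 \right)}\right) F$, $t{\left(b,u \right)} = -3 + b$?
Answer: $\frac{4913}{36} \approx 136.47$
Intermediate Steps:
$c = -13$ ($c = 0 - 13 = -13$)
$Z{\left(k,F \right)} = -5 + 2 F$ ($Z{\left(k,F \right)} = -5 + \left(4 + \left(-3 + 1\right)\right) F = -5 + \left(4 - 2\right) F = -5 + 2 F$)
$a{\left(Q,K \right)} = -13 + Q$
$\frac{-2196 - 2717}{a{\left(Z{\left(2,-9 \right)},- \frac{40}{-80} \right)}} = \frac{-2196 - 2717}{-13 + \left(-5 + 2 \left(-9\right)\right)} = \frac{-2196 - 2717}{-13 - 23} = - \frac{4913}{-13 - 23} = - \frac{4913}{-36} = \left(-4913\right) \left(- \frac{1}{36}\right) = \frac{4913}{36}$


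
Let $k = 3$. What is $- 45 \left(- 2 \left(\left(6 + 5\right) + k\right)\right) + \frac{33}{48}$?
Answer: $\frac{20171}{16} \approx 1260.7$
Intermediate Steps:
$- 45 \left(- 2 \left(\left(6 + 5\right) + k\right)\right) + \frac{33}{48} = - 45 \left(- 2 \left(\left(6 + 5\right) + 3\right)\right) + \frac{33}{48} = - 45 \left(- 2 \left(11 + 3\right)\right) + 33 \cdot \frac{1}{48} = - 45 \left(\left(-2\right) 14\right) + \frac{11}{16} = \left(-45\right) \left(-28\right) + \frac{11}{16} = 1260 + \frac{11}{16} = \frac{20171}{16}$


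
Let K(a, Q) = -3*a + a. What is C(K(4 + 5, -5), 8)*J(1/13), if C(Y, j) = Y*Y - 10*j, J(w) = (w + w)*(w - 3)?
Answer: -18544/169 ≈ -109.73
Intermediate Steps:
J(w) = 2*w*(-3 + w) (J(w) = (2*w)*(-3 + w) = 2*w*(-3 + w))
K(a, Q) = -2*a
C(Y, j) = Y² - 10*j
C(K(4 + 5, -5), 8)*J(1/13) = ((-2*(4 + 5))² - 10*8)*(2*(-3 + 1/13)/13) = ((-2*9)² - 80)*(2*(1/13)*(-3 + 1/13)) = ((-18)² - 80)*(2*(1/13)*(-38/13)) = (324 - 80)*(-76/169) = 244*(-76/169) = -18544/169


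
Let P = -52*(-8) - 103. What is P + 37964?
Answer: 38277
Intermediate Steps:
P = 313 (P = 416 - 103 = 313)
P + 37964 = 313 + 37964 = 38277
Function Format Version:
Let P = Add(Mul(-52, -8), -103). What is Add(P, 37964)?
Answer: 38277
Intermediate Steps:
P = 313 (P = Add(416, -103) = 313)
Add(P, 37964) = Add(313, 37964) = 38277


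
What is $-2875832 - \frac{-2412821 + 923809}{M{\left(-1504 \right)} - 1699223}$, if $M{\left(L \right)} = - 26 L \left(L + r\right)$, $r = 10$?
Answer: $- \frac{49697253220}{17281} \approx -2.8758 \cdot 10^{6}$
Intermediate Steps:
$M{\left(L \right)} = - 26 L \left(10 + L\right)$ ($M{\left(L \right)} = - 26 L \left(L + 10\right) = - 26 L \left(10 + L\right)$)
$-2875832 - \frac{-2412821 + 923809}{M{\left(-1504 \right)} - 1699223} = -2875832 - \frac{-2412821 + 923809}{\left(-26\right) \left(-1504\right) \left(10 - 1504\right) - 1699223} = -2875832 - - \frac{1489012}{\left(-26\right) \left(-1504\right) \left(-1494\right) - 1699223} = -2875832 - - \frac{1489012}{-58421376 - 1699223} = -2875832 - - \frac{1489012}{-60120599} = -2875832 - \left(-1489012\right) \left(- \frac{1}{60120599}\right) = -2875832 - \frac{428}{17281} = - \frac{49697253220}{17281}$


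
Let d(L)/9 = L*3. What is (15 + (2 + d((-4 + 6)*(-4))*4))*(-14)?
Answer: 11858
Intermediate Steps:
d(L) = 27*L (d(L) = 9*(L*3) = 9*(3*L) = 27*L)
(15 + (2 + d((-4 + 6)*(-4))*4))*(-14) = (15 + (2 + (27*((-4 + 6)*(-4)))*4))*(-14) = (15 + (2 + (27*(2*(-4)))*4))*(-14) = (15 + (2 + (27*(-8))*4))*(-14) = (15 + (2 - 216*4))*(-14) = (15 + (2 - 864))*(-14) = (15 - 862)*(-14) = -847*(-14) = 11858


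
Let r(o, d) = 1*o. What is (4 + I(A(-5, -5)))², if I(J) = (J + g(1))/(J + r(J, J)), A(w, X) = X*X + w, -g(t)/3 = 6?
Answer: 6561/400 ≈ 16.402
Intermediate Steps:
r(o, d) = o
g(t) = -18 (g(t) = -3*6 = -18)
A(w, X) = w + X² (A(w, X) = X² + w = w + X²)
I(J) = (-18 + J)/(2*J) (I(J) = (J - 18)/(J + J) = (-18 + J)/((2*J)) = (-18 + J)*(1/(2*J)) = (-18 + J)/(2*J))
(4 + I(A(-5, -5)))² = (4 + (-18 + (-5 + (-5)²))/(2*(-5 + (-5)²)))² = (4 + (-18 + (-5 + 25))/(2*(-5 + 25)))² = (4 + (½)*(-18 + 20)/20)² = (4 + (½)*(1/20)*2)² = (4 + 1/20)² = (81/20)² = 6561/400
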